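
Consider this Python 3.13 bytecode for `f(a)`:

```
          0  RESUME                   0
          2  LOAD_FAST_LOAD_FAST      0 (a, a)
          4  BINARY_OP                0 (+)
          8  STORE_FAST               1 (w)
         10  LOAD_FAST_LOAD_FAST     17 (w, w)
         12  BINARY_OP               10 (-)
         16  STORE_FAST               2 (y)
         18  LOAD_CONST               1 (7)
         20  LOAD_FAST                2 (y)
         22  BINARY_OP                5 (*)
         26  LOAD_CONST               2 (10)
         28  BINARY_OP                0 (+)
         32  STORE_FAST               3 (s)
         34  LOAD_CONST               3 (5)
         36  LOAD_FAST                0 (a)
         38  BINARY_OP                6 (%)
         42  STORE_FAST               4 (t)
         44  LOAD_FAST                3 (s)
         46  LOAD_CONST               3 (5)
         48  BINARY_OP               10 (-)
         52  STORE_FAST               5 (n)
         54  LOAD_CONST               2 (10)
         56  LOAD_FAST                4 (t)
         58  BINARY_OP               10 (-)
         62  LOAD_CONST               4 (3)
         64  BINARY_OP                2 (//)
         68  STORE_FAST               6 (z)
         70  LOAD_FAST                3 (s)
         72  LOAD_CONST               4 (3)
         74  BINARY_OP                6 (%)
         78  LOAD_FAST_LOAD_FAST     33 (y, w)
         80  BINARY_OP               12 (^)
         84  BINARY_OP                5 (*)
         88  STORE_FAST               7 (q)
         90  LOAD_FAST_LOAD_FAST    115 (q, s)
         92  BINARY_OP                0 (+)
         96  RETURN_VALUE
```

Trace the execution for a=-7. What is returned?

-4

LOAD_FAST_LOAD_FAST a,a → push -7,-7. Stack: [-7, -7]
BINARY_OP + → -7 + -7 = -14. Stack: [-14]
STORE_FAST w → w=-14. Stack: []
LOAD_FAST_LOAD_FAST w,w → push -14,-14. Stack: [-14, -14]
BINARY_OP - → -14 - -14 = 0. Stack: [0]
STORE_FAST y → y=0. Stack: []
LOAD_CONST → push 7. Stack: [7]
LOAD_FAST y → push 0. Stack: [7, 0]
BINARY_OP * → 7 * 0 = 0. Stack: [0]
LOAD_CONST → push 10. Stack: [0, 10]
BINARY_OP + → 0 + 10 = 10. Stack: [10]
STORE_FAST s → s=10. Stack: []
LOAD_CONST → push 5. Stack: [5]
LOAD_FAST a → push -7. Stack: [5, -7]
BINARY_OP % → 5 % -7 = -2. Stack: [-2]
STORE_FAST t → t=-2. Stack: []
LOAD_FAST s → push 10. Stack: [10]
LOAD_CONST → push 5. Stack: [10, 5]
BINARY_OP - → 10 - 5 = 5. Stack: [5]
STORE_FAST n → n=5. Stack: []
LOAD_CONST → push 10. Stack: [10]
LOAD_FAST t → push -2. Stack: [10, -2]
BINARY_OP - → 10 - -2 = 12. Stack: [12]
LOAD_CONST → push 3. Stack: [12, 3]
BINARY_OP // → 12 // 3 = 4. Stack: [4]
STORE_FAST z → z=4. Stack: []
LOAD_FAST s → push 10. Stack: [10]
LOAD_CONST → push 3. Stack: [10, 3]
BINARY_OP % → 10 % 3 = 1. Stack: [1]
LOAD_FAST_LOAD_FAST y,w → push 0,-14. Stack: [1, 0, -14]
BINARY_OP ^ → 0 ^ -14 = -14. Stack: [1, -14]
BINARY_OP * → 1 * -14 = -14. Stack: [-14]
STORE_FAST q → q=-14. Stack: []
LOAD_FAST_LOAD_FAST q,s → push -14,10. Stack: [-14, 10]
BINARY_OP + → -14 + 10 = -4. Stack: [-4]
RETURN_VALUE → return -4.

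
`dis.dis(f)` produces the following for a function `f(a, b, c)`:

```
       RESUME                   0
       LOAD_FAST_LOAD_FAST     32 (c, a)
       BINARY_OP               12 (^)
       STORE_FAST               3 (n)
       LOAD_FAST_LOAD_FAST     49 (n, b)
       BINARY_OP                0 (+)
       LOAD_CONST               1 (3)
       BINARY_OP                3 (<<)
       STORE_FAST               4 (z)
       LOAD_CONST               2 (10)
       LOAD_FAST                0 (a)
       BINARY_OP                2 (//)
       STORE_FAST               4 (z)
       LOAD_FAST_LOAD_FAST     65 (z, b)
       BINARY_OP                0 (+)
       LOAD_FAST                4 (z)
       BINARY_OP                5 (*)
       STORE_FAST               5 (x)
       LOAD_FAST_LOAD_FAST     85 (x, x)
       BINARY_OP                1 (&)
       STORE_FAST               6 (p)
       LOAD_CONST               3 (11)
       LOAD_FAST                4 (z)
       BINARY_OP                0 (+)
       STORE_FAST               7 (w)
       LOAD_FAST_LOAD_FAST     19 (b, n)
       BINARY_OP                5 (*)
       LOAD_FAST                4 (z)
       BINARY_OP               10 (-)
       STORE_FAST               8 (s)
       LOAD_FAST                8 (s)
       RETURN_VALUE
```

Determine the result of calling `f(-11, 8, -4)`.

73

LOAD_FAST_LOAD_FAST c,a → push -4,-11. Stack: [-4, -11]
BINARY_OP ^ → -4 ^ -11 = 9. Stack: [9]
STORE_FAST n → n=9. Stack: []
LOAD_FAST_LOAD_FAST n,b → push 9,8. Stack: [9, 8]
BINARY_OP + → 9 + 8 = 17. Stack: [17]
LOAD_CONST → push 3. Stack: [17, 3]
BINARY_OP << → 17 << 3 = 136. Stack: [136]
STORE_FAST z → z=136. Stack: []
LOAD_CONST → push 10. Stack: [10]
LOAD_FAST a → push -11. Stack: [10, -11]
BINARY_OP // → 10 // -11 = -1. Stack: [-1]
STORE_FAST z → z=-1. Stack: []
LOAD_FAST_LOAD_FAST z,b → push -1,8. Stack: [-1, 8]
BINARY_OP + → -1 + 8 = 7. Stack: [7]
LOAD_FAST z → push -1. Stack: [7, -1]
BINARY_OP * → 7 * -1 = -7. Stack: [-7]
STORE_FAST x → x=-7. Stack: []
LOAD_FAST_LOAD_FAST x,x → push -7,-7. Stack: [-7, -7]
BINARY_OP & → -7 & -7 = -7. Stack: [-7]
STORE_FAST p → p=-7. Stack: []
LOAD_CONST → push 11. Stack: [11]
LOAD_FAST z → push -1. Stack: [11, -1]
BINARY_OP + → 11 + -1 = 10. Stack: [10]
STORE_FAST w → w=10. Stack: []
LOAD_FAST_LOAD_FAST b,n → push 8,9. Stack: [8, 9]
BINARY_OP * → 8 * 9 = 72. Stack: [72]
LOAD_FAST z → push -1. Stack: [72, -1]
BINARY_OP - → 72 - -1 = 73. Stack: [73]
STORE_FAST s → s=73. Stack: []
LOAD_FAST s → push 73. Stack: [73]
RETURN_VALUE → return 73.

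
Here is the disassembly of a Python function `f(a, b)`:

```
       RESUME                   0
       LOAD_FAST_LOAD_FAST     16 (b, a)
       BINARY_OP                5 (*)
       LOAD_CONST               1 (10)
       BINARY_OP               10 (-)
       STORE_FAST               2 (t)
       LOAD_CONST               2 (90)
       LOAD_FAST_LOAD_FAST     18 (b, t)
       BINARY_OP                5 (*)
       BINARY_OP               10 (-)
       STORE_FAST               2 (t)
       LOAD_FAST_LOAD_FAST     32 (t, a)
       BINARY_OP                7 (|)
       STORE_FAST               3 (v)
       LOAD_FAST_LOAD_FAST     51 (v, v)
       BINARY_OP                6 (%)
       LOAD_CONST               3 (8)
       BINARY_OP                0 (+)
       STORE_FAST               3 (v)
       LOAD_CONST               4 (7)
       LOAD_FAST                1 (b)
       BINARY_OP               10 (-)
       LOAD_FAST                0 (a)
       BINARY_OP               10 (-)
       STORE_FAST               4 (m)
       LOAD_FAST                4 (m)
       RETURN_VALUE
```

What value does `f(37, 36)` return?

-66

LOAD_FAST_LOAD_FAST b,a → push 36,37. Stack: [36, 37]
BINARY_OP * → 36 * 37 = 1332. Stack: [1332]
LOAD_CONST → push 10. Stack: [1332, 10]
BINARY_OP - → 1332 - 10 = 1322. Stack: [1322]
STORE_FAST t → t=1322. Stack: []
LOAD_CONST → push 90. Stack: [90]
LOAD_FAST_LOAD_FAST b,t → push 36,1322. Stack: [90, 36, 1322]
BINARY_OP * → 36 * 1322 = 47592. Stack: [90, 47592]
BINARY_OP - → 90 - 47592 = -47502. Stack: [-47502]
STORE_FAST t → t=-47502. Stack: []
LOAD_FAST_LOAD_FAST t,a → push -47502,37. Stack: [-47502, 37]
BINARY_OP | → -47502 | 37 = -47497. Stack: [-47497]
STORE_FAST v → v=-47497. Stack: []
LOAD_FAST_LOAD_FAST v,v → push -47497,-47497. Stack: [-47497, -47497]
BINARY_OP % → -47497 % -47497 = 0. Stack: [0]
LOAD_CONST → push 8. Stack: [0, 8]
BINARY_OP + → 0 + 8 = 8. Stack: [8]
STORE_FAST v → v=8. Stack: []
LOAD_CONST → push 7. Stack: [7]
LOAD_FAST b → push 36. Stack: [7, 36]
BINARY_OP - → 7 - 36 = -29. Stack: [-29]
LOAD_FAST a → push 37. Stack: [-29, 37]
BINARY_OP - → -29 - 37 = -66. Stack: [-66]
STORE_FAST m → m=-66. Stack: []
LOAD_FAST m → push -66. Stack: [-66]
RETURN_VALUE → return -66.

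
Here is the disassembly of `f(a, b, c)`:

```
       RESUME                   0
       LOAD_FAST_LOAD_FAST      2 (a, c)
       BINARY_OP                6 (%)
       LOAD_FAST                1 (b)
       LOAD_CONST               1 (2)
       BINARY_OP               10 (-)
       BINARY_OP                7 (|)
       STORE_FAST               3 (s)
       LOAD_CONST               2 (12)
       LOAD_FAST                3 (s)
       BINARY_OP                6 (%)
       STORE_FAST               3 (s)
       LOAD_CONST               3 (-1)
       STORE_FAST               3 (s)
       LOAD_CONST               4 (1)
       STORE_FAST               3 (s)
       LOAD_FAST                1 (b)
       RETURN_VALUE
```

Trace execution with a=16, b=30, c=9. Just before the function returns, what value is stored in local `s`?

1

LOAD_FAST_LOAD_FAST a,c → push 16,9. Stack: [16, 9]
BINARY_OP % → 16 % 9 = 7. Stack: [7]
LOAD_FAST b → push 30. Stack: [7, 30]
LOAD_CONST → push 2. Stack: [7, 30, 2]
BINARY_OP - → 30 - 2 = 28. Stack: [7, 28]
BINARY_OP | → 7 | 28 = 31. Stack: [31]
STORE_FAST s → s=31. Stack: []
LOAD_CONST → push 12. Stack: [12]
LOAD_FAST s → push 31. Stack: [12, 31]
BINARY_OP % → 12 % 31 = 12. Stack: [12]
STORE_FAST s → s=12. Stack: []
LOAD_CONST → push -1. Stack: [-1]
STORE_FAST s → s=-1. Stack: []
LOAD_CONST → push 1. Stack: [1]
STORE_FAST s → s=1. Stack: []
LOAD_FAST b → push 30. Stack: [30]
RETURN_VALUE → return 30.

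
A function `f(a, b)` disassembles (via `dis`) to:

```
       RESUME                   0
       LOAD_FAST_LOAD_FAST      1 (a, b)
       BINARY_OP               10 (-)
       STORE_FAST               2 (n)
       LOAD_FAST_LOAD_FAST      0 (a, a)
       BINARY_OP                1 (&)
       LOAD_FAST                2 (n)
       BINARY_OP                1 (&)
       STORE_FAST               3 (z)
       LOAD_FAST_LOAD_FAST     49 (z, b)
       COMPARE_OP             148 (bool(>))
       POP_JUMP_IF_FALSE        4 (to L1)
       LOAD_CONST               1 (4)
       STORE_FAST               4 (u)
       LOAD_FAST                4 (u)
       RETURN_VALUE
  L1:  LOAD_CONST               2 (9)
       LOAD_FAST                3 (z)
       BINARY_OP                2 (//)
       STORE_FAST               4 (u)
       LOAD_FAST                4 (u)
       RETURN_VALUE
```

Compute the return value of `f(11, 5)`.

LOAD_FAST_LOAD_FAST a,b → push 11,5. Stack: [11, 5]
BINARY_OP - → 11 - 5 = 6. Stack: [6]
STORE_FAST n → n=6. Stack: []
LOAD_FAST_LOAD_FAST a,a → push 11,11. Stack: [11, 11]
BINARY_OP & → 11 & 11 = 11. Stack: [11]
LOAD_FAST n → push 6. Stack: [11, 6]
BINARY_OP & → 11 & 6 = 2. Stack: [2]
STORE_FAST z → z=2. Stack: []
LOAD_FAST_LOAD_FAST z,b → push 2,5. Stack: [2, 5]
COMPARE_OP bool(>) → 2 vs 5 = False. Stack: [False]
POP_JUMP_IF_FALSE → pop False; jump. Stack: []
LOAD_CONST → push 9. Stack: [9]
LOAD_FAST z → push 2. Stack: [9, 2]
BINARY_OP // → 9 // 2 = 4. Stack: [4]
STORE_FAST u → u=4. Stack: []
LOAD_FAST u → push 4. Stack: [4]
RETURN_VALUE → return 4.

4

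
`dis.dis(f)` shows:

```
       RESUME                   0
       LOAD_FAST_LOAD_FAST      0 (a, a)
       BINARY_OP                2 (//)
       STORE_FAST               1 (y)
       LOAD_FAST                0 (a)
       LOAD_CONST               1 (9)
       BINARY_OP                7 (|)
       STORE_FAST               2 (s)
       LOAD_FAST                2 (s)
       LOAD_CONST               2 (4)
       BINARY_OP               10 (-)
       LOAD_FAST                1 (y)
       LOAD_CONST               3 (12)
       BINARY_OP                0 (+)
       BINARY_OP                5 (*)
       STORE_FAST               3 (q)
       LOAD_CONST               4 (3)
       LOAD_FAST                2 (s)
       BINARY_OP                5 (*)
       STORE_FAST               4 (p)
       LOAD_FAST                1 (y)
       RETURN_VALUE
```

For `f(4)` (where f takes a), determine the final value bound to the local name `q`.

LOAD_FAST_LOAD_FAST a,a → push 4,4. Stack: [4, 4]
BINARY_OP // → 4 // 4 = 1. Stack: [1]
STORE_FAST y → y=1. Stack: []
LOAD_FAST a → push 4. Stack: [4]
LOAD_CONST → push 9. Stack: [4, 9]
BINARY_OP | → 4 | 9 = 13. Stack: [13]
STORE_FAST s → s=13. Stack: []
LOAD_FAST s → push 13. Stack: [13]
LOAD_CONST → push 4. Stack: [13, 4]
BINARY_OP - → 13 - 4 = 9. Stack: [9]
LOAD_FAST y → push 1. Stack: [9, 1]
LOAD_CONST → push 12. Stack: [9, 1, 12]
BINARY_OP + → 1 + 12 = 13. Stack: [9, 13]
BINARY_OP * → 9 * 13 = 117. Stack: [117]
STORE_FAST q → q=117. Stack: []
LOAD_CONST → push 3. Stack: [3]
LOAD_FAST s → push 13. Stack: [3, 13]
BINARY_OP * → 3 * 13 = 39. Stack: [39]
STORE_FAST p → p=39. Stack: []
LOAD_FAST y → push 1. Stack: [1]
RETURN_VALUE → return 1.

117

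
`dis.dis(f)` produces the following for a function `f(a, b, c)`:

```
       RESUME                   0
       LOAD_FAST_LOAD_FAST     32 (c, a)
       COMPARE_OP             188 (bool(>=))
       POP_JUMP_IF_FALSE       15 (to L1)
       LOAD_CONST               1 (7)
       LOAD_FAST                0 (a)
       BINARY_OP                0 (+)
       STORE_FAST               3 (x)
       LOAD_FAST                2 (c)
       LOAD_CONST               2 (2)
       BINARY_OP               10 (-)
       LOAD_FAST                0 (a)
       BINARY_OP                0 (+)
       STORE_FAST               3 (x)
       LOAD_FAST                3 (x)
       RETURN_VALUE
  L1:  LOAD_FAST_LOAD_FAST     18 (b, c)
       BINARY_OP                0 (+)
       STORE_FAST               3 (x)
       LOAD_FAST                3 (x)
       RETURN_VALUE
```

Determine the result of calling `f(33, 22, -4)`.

LOAD_FAST_LOAD_FAST c,a → push -4,33. Stack: [-4, 33]
COMPARE_OP bool(>=) → -4 vs 33 = False. Stack: [False]
POP_JUMP_IF_FALSE → pop False; jump. Stack: []
LOAD_FAST_LOAD_FAST b,c → push 22,-4. Stack: [22, -4]
BINARY_OP + → 22 + -4 = 18. Stack: [18]
STORE_FAST x → x=18. Stack: []
LOAD_FAST x → push 18. Stack: [18]
RETURN_VALUE → return 18.

18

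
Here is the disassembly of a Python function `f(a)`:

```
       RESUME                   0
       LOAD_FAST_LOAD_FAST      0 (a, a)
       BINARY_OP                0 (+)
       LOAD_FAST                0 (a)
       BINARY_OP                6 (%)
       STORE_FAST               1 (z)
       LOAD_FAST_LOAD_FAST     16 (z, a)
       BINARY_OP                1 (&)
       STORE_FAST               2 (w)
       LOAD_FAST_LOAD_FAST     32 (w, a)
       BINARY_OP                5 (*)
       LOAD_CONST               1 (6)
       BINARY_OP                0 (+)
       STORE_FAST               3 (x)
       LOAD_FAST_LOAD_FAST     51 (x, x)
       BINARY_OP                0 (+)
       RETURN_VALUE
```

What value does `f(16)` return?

12

LOAD_FAST_LOAD_FAST a,a → push 16,16. Stack: [16, 16]
BINARY_OP + → 16 + 16 = 32. Stack: [32]
LOAD_FAST a → push 16. Stack: [32, 16]
BINARY_OP % → 32 % 16 = 0. Stack: [0]
STORE_FAST z → z=0. Stack: []
LOAD_FAST_LOAD_FAST z,a → push 0,16. Stack: [0, 16]
BINARY_OP & → 0 & 16 = 0. Stack: [0]
STORE_FAST w → w=0. Stack: []
LOAD_FAST_LOAD_FAST w,a → push 0,16. Stack: [0, 16]
BINARY_OP * → 0 * 16 = 0. Stack: [0]
LOAD_CONST → push 6. Stack: [0, 6]
BINARY_OP + → 0 + 6 = 6. Stack: [6]
STORE_FAST x → x=6. Stack: []
LOAD_FAST_LOAD_FAST x,x → push 6,6. Stack: [6, 6]
BINARY_OP + → 6 + 6 = 12. Stack: [12]
RETURN_VALUE → return 12.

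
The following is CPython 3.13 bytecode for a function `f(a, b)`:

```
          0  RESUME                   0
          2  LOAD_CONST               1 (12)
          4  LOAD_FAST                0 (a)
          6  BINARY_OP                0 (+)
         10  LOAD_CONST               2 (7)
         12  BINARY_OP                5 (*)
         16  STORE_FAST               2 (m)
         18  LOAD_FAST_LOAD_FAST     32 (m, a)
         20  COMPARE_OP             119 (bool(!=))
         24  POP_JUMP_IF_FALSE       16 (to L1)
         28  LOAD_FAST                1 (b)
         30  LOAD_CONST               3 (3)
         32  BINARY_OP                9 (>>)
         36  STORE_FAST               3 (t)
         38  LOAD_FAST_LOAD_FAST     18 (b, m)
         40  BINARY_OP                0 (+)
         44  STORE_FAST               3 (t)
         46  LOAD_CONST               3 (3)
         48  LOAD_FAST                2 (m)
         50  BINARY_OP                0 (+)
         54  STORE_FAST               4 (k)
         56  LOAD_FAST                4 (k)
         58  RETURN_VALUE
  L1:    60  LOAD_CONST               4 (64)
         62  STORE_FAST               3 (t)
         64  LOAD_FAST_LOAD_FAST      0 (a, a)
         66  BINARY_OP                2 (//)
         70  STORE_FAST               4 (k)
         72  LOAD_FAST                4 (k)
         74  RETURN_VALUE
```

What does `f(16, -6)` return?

199

LOAD_CONST → push 12. Stack: [12]
LOAD_FAST a → push 16. Stack: [12, 16]
BINARY_OP + → 12 + 16 = 28. Stack: [28]
LOAD_CONST → push 7. Stack: [28, 7]
BINARY_OP * → 28 * 7 = 196. Stack: [196]
STORE_FAST m → m=196. Stack: []
LOAD_FAST_LOAD_FAST m,a → push 196,16. Stack: [196, 16]
COMPARE_OP bool(!=) → 196 vs 16 = True. Stack: [True]
POP_JUMP_IF_FALSE → pop True; no jump. Stack: []
LOAD_FAST b → push -6. Stack: [-6]
LOAD_CONST → push 3. Stack: [-6, 3]
BINARY_OP >> → -6 >> 3 = -1. Stack: [-1]
STORE_FAST t → t=-1. Stack: []
LOAD_FAST_LOAD_FAST b,m → push -6,196. Stack: [-6, 196]
BINARY_OP + → -6 + 196 = 190. Stack: [190]
STORE_FAST t → t=190. Stack: []
LOAD_CONST → push 3. Stack: [3]
LOAD_FAST m → push 196. Stack: [3, 196]
BINARY_OP + → 3 + 196 = 199. Stack: [199]
STORE_FAST k → k=199. Stack: []
LOAD_FAST k → push 199. Stack: [199]
RETURN_VALUE → return 199.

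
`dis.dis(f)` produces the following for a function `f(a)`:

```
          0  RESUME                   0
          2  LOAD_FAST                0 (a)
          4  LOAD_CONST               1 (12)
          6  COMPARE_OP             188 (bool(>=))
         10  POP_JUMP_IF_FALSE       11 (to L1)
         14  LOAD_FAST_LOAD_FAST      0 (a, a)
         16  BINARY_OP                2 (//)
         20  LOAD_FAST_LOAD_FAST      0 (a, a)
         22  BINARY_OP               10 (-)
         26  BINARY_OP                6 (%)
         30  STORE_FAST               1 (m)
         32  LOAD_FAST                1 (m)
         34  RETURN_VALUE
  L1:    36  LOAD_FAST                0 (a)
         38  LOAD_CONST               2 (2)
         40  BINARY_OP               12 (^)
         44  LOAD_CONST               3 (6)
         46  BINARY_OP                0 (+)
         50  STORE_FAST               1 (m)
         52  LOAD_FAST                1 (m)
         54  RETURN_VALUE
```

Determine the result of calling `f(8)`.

LOAD_FAST a → push 8. Stack: [8]
LOAD_CONST → push 12. Stack: [8, 12]
COMPARE_OP bool(>=) → 8 vs 12 = False. Stack: [False]
POP_JUMP_IF_FALSE → pop False; jump. Stack: []
LOAD_FAST a → push 8. Stack: [8]
LOAD_CONST → push 2. Stack: [8, 2]
BINARY_OP ^ → 8 ^ 2 = 10. Stack: [10]
LOAD_CONST → push 6. Stack: [10, 6]
BINARY_OP + → 10 + 6 = 16. Stack: [16]
STORE_FAST m → m=16. Stack: []
LOAD_FAST m → push 16. Stack: [16]
RETURN_VALUE → return 16.

16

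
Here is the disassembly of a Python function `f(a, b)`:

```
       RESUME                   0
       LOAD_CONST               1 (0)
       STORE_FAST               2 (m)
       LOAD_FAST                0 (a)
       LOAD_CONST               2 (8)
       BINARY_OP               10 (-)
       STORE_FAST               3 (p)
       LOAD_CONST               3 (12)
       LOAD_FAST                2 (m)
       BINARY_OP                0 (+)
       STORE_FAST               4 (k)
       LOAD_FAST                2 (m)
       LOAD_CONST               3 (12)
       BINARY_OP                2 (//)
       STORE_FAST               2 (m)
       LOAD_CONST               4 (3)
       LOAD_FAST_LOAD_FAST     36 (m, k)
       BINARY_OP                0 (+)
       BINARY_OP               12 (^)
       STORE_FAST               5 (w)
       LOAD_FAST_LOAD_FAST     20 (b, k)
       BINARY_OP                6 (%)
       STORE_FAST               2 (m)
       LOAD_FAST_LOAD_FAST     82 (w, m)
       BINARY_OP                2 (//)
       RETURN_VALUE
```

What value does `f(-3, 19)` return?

2

LOAD_CONST → push 0. Stack: [0]
STORE_FAST m → m=0. Stack: []
LOAD_FAST a → push -3. Stack: [-3]
LOAD_CONST → push 8. Stack: [-3, 8]
BINARY_OP - → -3 - 8 = -11. Stack: [-11]
STORE_FAST p → p=-11. Stack: []
LOAD_CONST → push 12. Stack: [12]
LOAD_FAST m → push 0. Stack: [12, 0]
BINARY_OP + → 12 + 0 = 12. Stack: [12]
STORE_FAST k → k=12. Stack: []
LOAD_FAST m → push 0. Stack: [0]
LOAD_CONST → push 12. Stack: [0, 12]
BINARY_OP // → 0 // 12 = 0. Stack: [0]
STORE_FAST m → m=0. Stack: []
LOAD_CONST → push 3. Stack: [3]
LOAD_FAST_LOAD_FAST m,k → push 0,12. Stack: [3, 0, 12]
BINARY_OP + → 0 + 12 = 12. Stack: [3, 12]
BINARY_OP ^ → 3 ^ 12 = 15. Stack: [15]
STORE_FAST w → w=15. Stack: []
LOAD_FAST_LOAD_FAST b,k → push 19,12. Stack: [19, 12]
BINARY_OP % → 19 % 12 = 7. Stack: [7]
STORE_FAST m → m=7. Stack: []
LOAD_FAST_LOAD_FAST w,m → push 15,7. Stack: [15, 7]
BINARY_OP // → 15 // 7 = 2. Stack: [2]
RETURN_VALUE → return 2.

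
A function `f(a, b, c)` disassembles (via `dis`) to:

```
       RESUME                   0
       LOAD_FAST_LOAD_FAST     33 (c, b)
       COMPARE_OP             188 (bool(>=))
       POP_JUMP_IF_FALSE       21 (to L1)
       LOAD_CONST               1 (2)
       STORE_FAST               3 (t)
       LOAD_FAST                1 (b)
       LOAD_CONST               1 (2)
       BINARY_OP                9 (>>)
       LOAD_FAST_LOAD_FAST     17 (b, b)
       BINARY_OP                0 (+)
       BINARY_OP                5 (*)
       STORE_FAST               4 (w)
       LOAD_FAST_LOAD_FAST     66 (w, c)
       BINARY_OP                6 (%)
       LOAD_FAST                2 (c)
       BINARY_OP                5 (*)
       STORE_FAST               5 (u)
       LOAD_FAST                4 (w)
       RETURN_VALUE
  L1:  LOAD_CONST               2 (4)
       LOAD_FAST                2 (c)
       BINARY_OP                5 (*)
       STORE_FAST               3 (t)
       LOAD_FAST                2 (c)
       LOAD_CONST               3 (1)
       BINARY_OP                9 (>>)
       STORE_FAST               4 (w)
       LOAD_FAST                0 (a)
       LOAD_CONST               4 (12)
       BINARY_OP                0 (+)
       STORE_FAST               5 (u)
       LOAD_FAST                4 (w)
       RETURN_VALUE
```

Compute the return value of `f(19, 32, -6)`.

-3

LOAD_FAST_LOAD_FAST c,b → push -6,32. Stack: [-6, 32]
COMPARE_OP bool(>=) → -6 vs 32 = False. Stack: [False]
POP_JUMP_IF_FALSE → pop False; jump. Stack: []
LOAD_CONST → push 4. Stack: [4]
LOAD_FAST c → push -6. Stack: [4, -6]
BINARY_OP * → 4 * -6 = -24. Stack: [-24]
STORE_FAST t → t=-24. Stack: []
LOAD_FAST c → push -6. Stack: [-6]
LOAD_CONST → push 1. Stack: [-6, 1]
BINARY_OP >> → -6 >> 1 = -3. Stack: [-3]
STORE_FAST w → w=-3. Stack: []
LOAD_FAST a → push 19. Stack: [19]
LOAD_CONST → push 12. Stack: [19, 12]
BINARY_OP + → 19 + 12 = 31. Stack: [31]
STORE_FAST u → u=31. Stack: []
LOAD_FAST w → push -3. Stack: [-3]
RETURN_VALUE → return -3.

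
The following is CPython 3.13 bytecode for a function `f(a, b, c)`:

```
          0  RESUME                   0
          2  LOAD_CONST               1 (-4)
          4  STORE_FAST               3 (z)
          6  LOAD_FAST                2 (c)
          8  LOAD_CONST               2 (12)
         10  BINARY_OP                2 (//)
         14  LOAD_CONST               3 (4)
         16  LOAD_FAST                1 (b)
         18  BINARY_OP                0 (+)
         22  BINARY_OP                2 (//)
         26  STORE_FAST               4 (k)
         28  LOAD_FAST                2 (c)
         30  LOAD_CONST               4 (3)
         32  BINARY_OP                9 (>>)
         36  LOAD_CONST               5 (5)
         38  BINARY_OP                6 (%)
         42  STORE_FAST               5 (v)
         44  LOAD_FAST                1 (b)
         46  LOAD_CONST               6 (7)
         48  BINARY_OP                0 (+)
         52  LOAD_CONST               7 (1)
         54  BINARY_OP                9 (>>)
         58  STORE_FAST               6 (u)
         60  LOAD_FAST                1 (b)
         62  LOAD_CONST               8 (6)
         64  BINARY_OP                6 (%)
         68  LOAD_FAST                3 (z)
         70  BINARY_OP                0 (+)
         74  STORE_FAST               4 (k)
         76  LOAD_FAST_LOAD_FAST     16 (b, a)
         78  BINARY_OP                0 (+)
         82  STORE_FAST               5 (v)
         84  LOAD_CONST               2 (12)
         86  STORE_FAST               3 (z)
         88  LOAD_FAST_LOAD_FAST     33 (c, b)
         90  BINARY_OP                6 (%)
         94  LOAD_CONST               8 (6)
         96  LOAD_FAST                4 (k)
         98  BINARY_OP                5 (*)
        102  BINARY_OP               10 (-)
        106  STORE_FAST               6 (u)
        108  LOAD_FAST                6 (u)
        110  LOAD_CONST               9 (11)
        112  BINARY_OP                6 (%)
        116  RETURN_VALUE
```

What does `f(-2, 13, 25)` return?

8

LOAD_CONST → push -4. Stack: [-4]
STORE_FAST z → z=-4. Stack: []
LOAD_FAST c → push 25. Stack: [25]
LOAD_CONST → push 12. Stack: [25, 12]
BINARY_OP // → 25 // 12 = 2. Stack: [2]
LOAD_CONST → push 4. Stack: [2, 4]
LOAD_FAST b → push 13. Stack: [2, 4, 13]
BINARY_OP + → 4 + 13 = 17. Stack: [2, 17]
BINARY_OP // → 2 // 17 = 0. Stack: [0]
STORE_FAST k → k=0. Stack: []
LOAD_FAST c → push 25. Stack: [25]
LOAD_CONST → push 3. Stack: [25, 3]
BINARY_OP >> → 25 >> 3 = 3. Stack: [3]
LOAD_CONST → push 5. Stack: [3, 5]
BINARY_OP % → 3 % 5 = 3. Stack: [3]
STORE_FAST v → v=3. Stack: []
LOAD_FAST b → push 13. Stack: [13]
LOAD_CONST → push 7. Stack: [13, 7]
BINARY_OP + → 13 + 7 = 20. Stack: [20]
LOAD_CONST → push 1. Stack: [20, 1]
BINARY_OP >> → 20 >> 1 = 10. Stack: [10]
STORE_FAST u → u=10. Stack: []
LOAD_FAST b → push 13. Stack: [13]
LOAD_CONST → push 6. Stack: [13, 6]
BINARY_OP % → 13 % 6 = 1. Stack: [1]
LOAD_FAST z → push -4. Stack: [1, -4]
BINARY_OP + → 1 + -4 = -3. Stack: [-3]
STORE_FAST k → k=-3. Stack: []
LOAD_FAST_LOAD_FAST b,a → push 13,-2. Stack: [13, -2]
BINARY_OP + → 13 + -2 = 11. Stack: [11]
STORE_FAST v → v=11. Stack: []
LOAD_CONST → push 12. Stack: [12]
STORE_FAST z → z=12. Stack: []
LOAD_FAST_LOAD_FAST c,b → push 25,13. Stack: [25, 13]
BINARY_OP % → 25 % 13 = 12. Stack: [12]
LOAD_CONST → push 6. Stack: [12, 6]
LOAD_FAST k → push -3. Stack: [12, 6, -3]
BINARY_OP * → 6 * -3 = -18. Stack: [12, -18]
BINARY_OP - → 12 - -18 = 30. Stack: [30]
STORE_FAST u → u=30. Stack: []
LOAD_FAST u → push 30. Stack: [30]
LOAD_CONST → push 11. Stack: [30, 11]
BINARY_OP % → 30 % 11 = 8. Stack: [8]
RETURN_VALUE → return 8.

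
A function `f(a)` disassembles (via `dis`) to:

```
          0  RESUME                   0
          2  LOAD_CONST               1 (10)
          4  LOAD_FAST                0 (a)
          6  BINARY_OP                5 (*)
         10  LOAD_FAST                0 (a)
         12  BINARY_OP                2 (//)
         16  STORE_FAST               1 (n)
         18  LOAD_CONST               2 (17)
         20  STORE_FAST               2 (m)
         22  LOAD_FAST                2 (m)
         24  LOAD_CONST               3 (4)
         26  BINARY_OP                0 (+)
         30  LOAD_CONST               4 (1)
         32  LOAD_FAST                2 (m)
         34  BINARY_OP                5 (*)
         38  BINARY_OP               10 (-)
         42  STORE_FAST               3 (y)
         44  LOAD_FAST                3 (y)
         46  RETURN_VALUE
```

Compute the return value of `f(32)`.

4

LOAD_CONST → push 10. Stack: [10]
LOAD_FAST a → push 32. Stack: [10, 32]
BINARY_OP * → 10 * 32 = 320. Stack: [320]
LOAD_FAST a → push 32. Stack: [320, 32]
BINARY_OP // → 320 // 32 = 10. Stack: [10]
STORE_FAST n → n=10. Stack: []
LOAD_CONST → push 17. Stack: [17]
STORE_FAST m → m=17. Stack: []
LOAD_FAST m → push 17. Stack: [17]
LOAD_CONST → push 4. Stack: [17, 4]
BINARY_OP + → 17 + 4 = 21. Stack: [21]
LOAD_CONST → push 1. Stack: [21, 1]
LOAD_FAST m → push 17. Stack: [21, 1, 17]
BINARY_OP * → 1 * 17 = 17. Stack: [21, 17]
BINARY_OP - → 21 - 17 = 4. Stack: [4]
STORE_FAST y → y=4. Stack: []
LOAD_FAST y → push 4. Stack: [4]
RETURN_VALUE → return 4.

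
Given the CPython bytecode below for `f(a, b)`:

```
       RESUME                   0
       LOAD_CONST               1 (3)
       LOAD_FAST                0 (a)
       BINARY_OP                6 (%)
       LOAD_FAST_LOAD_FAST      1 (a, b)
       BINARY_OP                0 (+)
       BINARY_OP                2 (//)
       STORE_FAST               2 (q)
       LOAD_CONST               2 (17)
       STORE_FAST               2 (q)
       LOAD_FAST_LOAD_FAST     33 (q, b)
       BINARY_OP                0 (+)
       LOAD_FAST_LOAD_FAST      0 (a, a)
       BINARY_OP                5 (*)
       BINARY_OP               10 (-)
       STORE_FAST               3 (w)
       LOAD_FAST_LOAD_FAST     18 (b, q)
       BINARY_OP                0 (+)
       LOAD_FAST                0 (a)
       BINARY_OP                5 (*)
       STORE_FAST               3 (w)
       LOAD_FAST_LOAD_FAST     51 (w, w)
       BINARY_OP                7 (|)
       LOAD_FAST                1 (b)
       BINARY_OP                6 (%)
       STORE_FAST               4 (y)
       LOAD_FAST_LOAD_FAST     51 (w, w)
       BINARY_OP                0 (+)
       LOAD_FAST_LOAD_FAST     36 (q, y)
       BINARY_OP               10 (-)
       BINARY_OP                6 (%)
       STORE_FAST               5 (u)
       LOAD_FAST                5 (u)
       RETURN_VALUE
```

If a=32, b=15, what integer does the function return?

7

LOAD_CONST → push 3. Stack: [3]
LOAD_FAST a → push 32. Stack: [3, 32]
BINARY_OP % → 3 % 32 = 3. Stack: [3]
LOAD_FAST_LOAD_FAST a,b → push 32,15. Stack: [3, 32, 15]
BINARY_OP + → 32 + 15 = 47. Stack: [3, 47]
BINARY_OP // → 3 // 47 = 0. Stack: [0]
STORE_FAST q → q=0. Stack: []
LOAD_CONST → push 17. Stack: [17]
STORE_FAST q → q=17. Stack: []
LOAD_FAST_LOAD_FAST q,b → push 17,15. Stack: [17, 15]
BINARY_OP + → 17 + 15 = 32. Stack: [32]
LOAD_FAST_LOAD_FAST a,a → push 32,32. Stack: [32, 32, 32]
BINARY_OP * → 32 * 32 = 1024. Stack: [32, 1024]
BINARY_OP - → 32 - 1024 = -992. Stack: [-992]
STORE_FAST w → w=-992. Stack: []
LOAD_FAST_LOAD_FAST b,q → push 15,17. Stack: [15, 17]
BINARY_OP + → 15 + 17 = 32. Stack: [32]
LOAD_FAST a → push 32. Stack: [32, 32]
BINARY_OP * → 32 * 32 = 1024. Stack: [1024]
STORE_FAST w → w=1024. Stack: []
LOAD_FAST_LOAD_FAST w,w → push 1024,1024. Stack: [1024, 1024]
BINARY_OP | → 1024 | 1024 = 1024. Stack: [1024]
LOAD_FAST b → push 15. Stack: [1024, 15]
BINARY_OP % → 1024 % 15 = 4. Stack: [4]
STORE_FAST y → y=4. Stack: []
LOAD_FAST_LOAD_FAST w,w → push 1024,1024. Stack: [1024, 1024]
BINARY_OP + → 1024 + 1024 = 2048. Stack: [2048]
LOAD_FAST_LOAD_FAST q,y → push 17,4. Stack: [2048, 17, 4]
BINARY_OP - → 17 - 4 = 13. Stack: [2048, 13]
BINARY_OP % → 2048 % 13 = 7. Stack: [7]
STORE_FAST u → u=7. Stack: []
LOAD_FAST u → push 7. Stack: [7]
RETURN_VALUE → return 7.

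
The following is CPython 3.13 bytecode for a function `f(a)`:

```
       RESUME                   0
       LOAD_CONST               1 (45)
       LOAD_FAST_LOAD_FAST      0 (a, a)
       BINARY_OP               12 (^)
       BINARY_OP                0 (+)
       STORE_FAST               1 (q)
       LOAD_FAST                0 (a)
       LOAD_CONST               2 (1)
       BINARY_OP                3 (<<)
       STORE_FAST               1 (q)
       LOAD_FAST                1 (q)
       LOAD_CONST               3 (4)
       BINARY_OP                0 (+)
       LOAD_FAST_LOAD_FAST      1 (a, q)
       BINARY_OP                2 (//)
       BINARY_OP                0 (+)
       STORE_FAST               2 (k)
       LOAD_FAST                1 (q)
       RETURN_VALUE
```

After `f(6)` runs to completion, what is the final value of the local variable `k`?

16

LOAD_CONST → push 45. Stack: [45]
LOAD_FAST_LOAD_FAST a,a → push 6,6. Stack: [45, 6, 6]
BINARY_OP ^ → 6 ^ 6 = 0. Stack: [45, 0]
BINARY_OP + → 45 + 0 = 45. Stack: [45]
STORE_FAST q → q=45. Stack: []
LOAD_FAST a → push 6. Stack: [6]
LOAD_CONST → push 1. Stack: [6, 1]
BINARY_OP << → 6 << 1 = 12. Stack: [12]
STORE_FAST q → q=12. Stack: []
LOAD_FAST q → push 12. Stack: [12]
LOAD_CONST → push 4. Stack: [12, 4]
BINARY_OP + → 12 + 4 = 16. Stack: [16]
LOAD_FAST_LOAD_FAST a,q → push 6,12. Stack: [16, 6, 12]
BINARY_OP // → 6 // 12 = 0. Stack: [16, 0]
BINARY_OP + → 16 + 0 = 16. Stack: [16]
STORE_FAST k → k=16. Stack: []
LOAD_FAST q → push 12. Stack: [12]
RETURN_VALUE → return 12.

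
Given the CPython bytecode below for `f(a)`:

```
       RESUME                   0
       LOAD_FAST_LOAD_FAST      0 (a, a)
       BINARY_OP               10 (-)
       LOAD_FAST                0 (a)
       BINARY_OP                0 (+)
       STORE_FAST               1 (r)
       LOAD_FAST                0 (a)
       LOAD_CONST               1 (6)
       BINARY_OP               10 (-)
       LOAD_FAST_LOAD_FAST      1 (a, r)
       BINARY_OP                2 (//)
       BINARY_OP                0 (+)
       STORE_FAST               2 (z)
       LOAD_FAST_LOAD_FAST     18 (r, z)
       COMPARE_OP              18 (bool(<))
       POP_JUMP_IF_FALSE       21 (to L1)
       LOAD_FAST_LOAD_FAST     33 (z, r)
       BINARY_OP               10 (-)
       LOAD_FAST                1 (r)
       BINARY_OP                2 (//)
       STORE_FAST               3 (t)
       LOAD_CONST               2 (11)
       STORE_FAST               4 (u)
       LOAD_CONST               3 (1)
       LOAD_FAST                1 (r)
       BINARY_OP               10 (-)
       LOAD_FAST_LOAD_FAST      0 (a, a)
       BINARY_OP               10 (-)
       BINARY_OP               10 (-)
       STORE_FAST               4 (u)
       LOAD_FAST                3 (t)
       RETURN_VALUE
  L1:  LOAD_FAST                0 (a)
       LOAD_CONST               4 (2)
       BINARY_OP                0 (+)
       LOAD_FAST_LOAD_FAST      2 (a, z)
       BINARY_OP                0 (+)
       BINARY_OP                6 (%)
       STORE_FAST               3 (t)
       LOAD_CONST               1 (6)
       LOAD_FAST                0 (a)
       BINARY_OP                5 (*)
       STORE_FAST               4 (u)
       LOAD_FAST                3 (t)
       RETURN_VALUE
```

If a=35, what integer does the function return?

37

LOAD_FAST_LOAD_FAST a,a → push 35,35. Stack: [35, 35]
BINARY_OP - → 35 - 35 = 0. Stack: [0]
LOAD_FAST a → push 35. Stack: [0, 35]
BINARY_OP + → 0 + 35 = 35. Stack: [35]
STORE_FAST r → r=35. Stack: []
LOAD_FAST a → push 35. Stack: [35]
LOAD_CONST → push 6. Stack: [35, 6]
BINARY_OP - → 35 - 6 = 29. Stack: [29]
LOAD_FAST_LOAD_FAST a,r → push 35,35. Stack: [29, 35, 35]
BINARY_OP // → 35 // 35 = 1. Stack: [29, 1]
BINARY_OP + → 29 + 1 = 30. Stack: [30]
STORE_FAST z → z=30. Stack: []
LOAD_FAST_LOAD_FAST r,z → push 35,30. Stack: [35, 30]
COMPARE_OP bool(<) → 35 vs 30 = False. Stack: [False]
POP_JUMP_IF_FALSE → pop False; jump. Stack: []
LOAD_FAST a → push 35. Stack: [35]
LOAD_CONST → push 2. Stack: [35, 2]
BINARY_OP + → 35 + 2 = 37. Stack: [37]
LOAD_FAST_LOAD_FAST a,z → push 35,30. Stack: [37, 35, 30]
BINARY_OP + → 35 + 30 = 65. Stack: [37, 65]
BINARY_OP % → 37 % 65 = 37. Stack: [37]
STORE_FAST t → t=37. Stack: []
LOAD_CONST → push 6. Stack: [6]
LOAD_FAST a → push 35. Stack: [6, 35]
BINARY_OP * → 6 * 35 = 210. Stack: [210]
STORE_FAST u → u=210. Stack: []
LOAD_FAST t → push 37. Stack: [37]
RETURN_VALUE → return 37.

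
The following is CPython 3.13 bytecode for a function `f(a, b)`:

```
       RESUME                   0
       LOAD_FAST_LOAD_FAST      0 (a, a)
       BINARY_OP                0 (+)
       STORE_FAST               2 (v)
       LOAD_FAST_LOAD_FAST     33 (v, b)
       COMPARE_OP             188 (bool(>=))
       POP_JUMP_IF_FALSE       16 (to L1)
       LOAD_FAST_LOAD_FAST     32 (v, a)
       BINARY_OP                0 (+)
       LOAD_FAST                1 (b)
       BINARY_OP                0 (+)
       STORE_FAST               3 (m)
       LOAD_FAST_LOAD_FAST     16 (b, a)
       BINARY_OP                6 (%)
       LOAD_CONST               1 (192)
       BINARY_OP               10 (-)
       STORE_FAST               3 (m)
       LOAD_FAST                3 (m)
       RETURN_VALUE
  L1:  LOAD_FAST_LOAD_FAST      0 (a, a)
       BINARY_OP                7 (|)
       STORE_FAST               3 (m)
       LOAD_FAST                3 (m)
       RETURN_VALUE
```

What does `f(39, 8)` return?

LOAD_FAST_LOAD_FAST a,a → push 39,39. Stack: [39, 39]
BINARY_OP + → 39 + 39 = 78. Stack: [78]
STORE_FAST v → v=78. Stack: []
LOAD_FAST_LOAD_FAST v,b → push 78,8. Stack: [78, 8]
COMPARE_OP bool(>=) → 78 vs 8 = True. Stack: [True]
POP_JUMP_IF_FALSE → pop True; no jump. Stack: []
LOAD_FAST_LOAD_FAST v,a → push 78,39. Stack: [78, 39]
BINARY_OP + → 78 + 39 = 117. Stack: [117]
LOAD_FAST b → push 8. Stack: [117, 8]
BINARY_OP + → 117 + 8 = 125. Stack: [125]
STORE_FAST m → m=125. Stack: []
LOAD_FAST_LOAD_FAST b,a → push 8,39. Stack: [8, 39]
BINARY_OP % → 8 % 39 = 8. Stack: [8]
LOAD_CONST → push 192. Stack: [8, 192]
BINARY_OP - → 8 - 192 = -184. Stack: [-184]
STORE_FAST m → m=-184. Stack: []
LOAD_FAST m → push -184. Stack: [-184]
RETURN_VALUE → return -184.

-184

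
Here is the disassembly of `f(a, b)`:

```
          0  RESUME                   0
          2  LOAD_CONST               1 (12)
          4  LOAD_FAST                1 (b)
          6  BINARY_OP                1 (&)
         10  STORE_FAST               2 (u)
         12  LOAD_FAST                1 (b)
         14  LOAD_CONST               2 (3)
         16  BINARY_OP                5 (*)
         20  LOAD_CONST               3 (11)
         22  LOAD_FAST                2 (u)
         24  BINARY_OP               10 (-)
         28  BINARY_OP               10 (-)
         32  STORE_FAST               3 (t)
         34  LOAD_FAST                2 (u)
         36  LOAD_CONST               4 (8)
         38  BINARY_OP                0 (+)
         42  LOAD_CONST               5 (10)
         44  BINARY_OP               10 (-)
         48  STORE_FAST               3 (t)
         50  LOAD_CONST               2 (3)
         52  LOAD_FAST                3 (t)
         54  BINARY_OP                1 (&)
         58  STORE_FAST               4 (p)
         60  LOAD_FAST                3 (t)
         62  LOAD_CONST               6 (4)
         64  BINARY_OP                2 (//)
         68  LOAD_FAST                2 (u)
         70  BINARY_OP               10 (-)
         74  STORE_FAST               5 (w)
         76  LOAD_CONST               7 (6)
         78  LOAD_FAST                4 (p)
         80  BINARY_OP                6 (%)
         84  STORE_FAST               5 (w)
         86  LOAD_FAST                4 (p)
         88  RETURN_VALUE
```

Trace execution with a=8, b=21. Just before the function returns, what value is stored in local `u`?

4

LOAD_CONST → push 12. Stack: [12]
LOAD_FAST b → push 21. Stack: [12, 21]
BINARY_OP & → 12 & 21 = 4. Stack: [4]
STORE_FAST u → u=4. Stack: []
LOAD_FAST b → push 21. Stack: [21]
LOAD_CONST → push 3. Stack: [21, 3]
BINARY_OP * → 21 * 3 = 63. Stack: [63]
LOAD_CONST → push 11. Stack: [63, 11]
LOAD_FAST u → push 4. Stack: [63, 11, 4]
BINARY_OP - → 11 - 4 = 7. Stack: [63, 7]
BINARY_OP - → 63 - 7 = 56. Stack: [56]
STORE_FAST t → t=56. Stack: []
LOAD_FAST u → push 4. Stack: [4]
LOAD_CONST → push 8. Stack: [4, 8]
BINARY_OP + → 4 + 8 = 12. Stack: [12]
LOAD_CONST → push 10. Stack: [12, 10]
BINARY_OP - → 12 - 10 = 2. Stack: [2]
STORE_FAST t → t=2. Stack: []
LOAD_CONST → push 3. Stack: [3]
LOAD_FAST t → push 2. Stack: [3, 2]
BINARY_OP & → 3 & 2 = 2. Stack: [2]
STORE_FAST p → p=2. Stack: []
LOAD_FAST t → push 2. Stack: [2]
LOAD_CONST → push 4. Stack: [2, 4]
BINARY_OP // → 2 // 4 = 0. Stack: [0]
LOAD_FAST u → push 4. Stack: [0, 4]
BINARY_OP - → 0 - 4 = -4. Stack: [-4]
STORE_FAST w → w=-4. Stack: []
LOAD_CONST → push 6. Stack: [6]
LOAD_FAST p → push 2. Stack: [6, 2]
BINARY_OP % → 6 % 2 = 0. Stack: [0]
STORE_FAST w → w=0. Stack: []
LOAD_FAST p → push 2. Stack: [2]
RETURN_VALUE → return 2.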